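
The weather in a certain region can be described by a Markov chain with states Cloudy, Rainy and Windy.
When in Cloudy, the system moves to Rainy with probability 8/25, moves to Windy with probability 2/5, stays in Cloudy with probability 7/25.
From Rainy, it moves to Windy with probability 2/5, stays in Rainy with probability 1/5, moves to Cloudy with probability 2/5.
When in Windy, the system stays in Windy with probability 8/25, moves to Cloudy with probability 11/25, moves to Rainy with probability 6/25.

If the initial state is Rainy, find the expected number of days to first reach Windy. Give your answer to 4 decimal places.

2.5000

Let t(s) be the expected number of days to first reach Windy from state s, with t(Windy) = 0. Conditioning on the first day:
t(Cloudy) = 1 + 0.28·t(Cloudy) + 0.32·t(Rainy)
t(Rainy) = 1 + 0.4·t(Cloudy) + 0.2·t(Rainy)
Solving: t(Cloudy) = 2.5000, t(Rainy) = 2.5000.
Expected days from Rainy to Windy: 2.5000.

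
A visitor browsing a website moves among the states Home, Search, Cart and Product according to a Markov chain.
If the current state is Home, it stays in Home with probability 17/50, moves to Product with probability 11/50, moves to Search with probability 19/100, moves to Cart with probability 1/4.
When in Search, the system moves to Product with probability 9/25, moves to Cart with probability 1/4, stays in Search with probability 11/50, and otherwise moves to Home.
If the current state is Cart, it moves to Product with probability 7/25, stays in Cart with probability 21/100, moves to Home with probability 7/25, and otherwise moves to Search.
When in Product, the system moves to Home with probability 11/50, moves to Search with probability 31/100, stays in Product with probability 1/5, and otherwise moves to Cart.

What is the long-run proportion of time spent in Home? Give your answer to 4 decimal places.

Let the stationary distribution be π with π = πP and π_1 + π_2 + π_3 + π_4 = 1.
π_1 = 0.34·π_1 + 0.17·π_2 + 0.28·π_3 + 0.22·π_4
π_2 = 0.19·π_1 + 0.22·π_2 + 0.23·π_3 + 0.31·π_4
π_3 = 0.25·π_1 + 0.25·π_2 + 0.21·π_3 + 0.27·π_4
Solving with the normalization constraint gives π = (0.2532, 0.2385, 0.2454, 0.2629).
So the stationary probability of Home is 0.2532.

0.2532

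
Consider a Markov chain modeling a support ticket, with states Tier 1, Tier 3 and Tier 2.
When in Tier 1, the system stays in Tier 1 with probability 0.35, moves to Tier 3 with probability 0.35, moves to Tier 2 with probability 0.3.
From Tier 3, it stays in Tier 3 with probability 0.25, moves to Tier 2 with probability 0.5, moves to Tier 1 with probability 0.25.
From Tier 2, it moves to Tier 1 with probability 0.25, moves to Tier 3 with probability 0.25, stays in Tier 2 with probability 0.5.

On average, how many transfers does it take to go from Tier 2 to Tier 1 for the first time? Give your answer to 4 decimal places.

4.0000

Let t(s) be the expected number of transfers to first reach Tier 1 from state s, with t(Tier 1) = 0. Conditioning on the first transfer:
t(Tier 3) = 1 + 0.25·t(Tier 3) + 0.5·t(Tier 2)
t(Tier 2) = 1 + 0.25·t(Tier 3) + 0.5·t(Tier 2)
Solving: t(Tier 3) = 4.0000, t(Tier 2) = 4.0000.
Expected transfers from Tier 2 to Tier 1: 4.0000.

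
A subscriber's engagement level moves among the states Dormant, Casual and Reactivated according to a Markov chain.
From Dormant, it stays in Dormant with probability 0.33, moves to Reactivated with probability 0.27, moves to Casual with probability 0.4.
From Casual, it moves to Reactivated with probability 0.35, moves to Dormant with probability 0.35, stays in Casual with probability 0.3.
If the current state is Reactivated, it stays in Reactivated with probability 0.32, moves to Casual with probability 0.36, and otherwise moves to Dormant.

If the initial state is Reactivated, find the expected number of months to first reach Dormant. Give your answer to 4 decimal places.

3.0286

Let t(s) be the expected number of months to first reach Dormant from state s, with t(Dormant) = 0. Conditioning on the first month:
t(Casual) = 1 + 0.3·t(Casual) + 0.35·t(Reactivated)
t(Reactivated) = 1 + 0.36·t(Casual) + 0.32·t(Reactivated)
Solving: t(Casual) = 2.9429, t(Reactivated) = 3.0286.
Expected months from Reactivated to Dormant: 3.0286.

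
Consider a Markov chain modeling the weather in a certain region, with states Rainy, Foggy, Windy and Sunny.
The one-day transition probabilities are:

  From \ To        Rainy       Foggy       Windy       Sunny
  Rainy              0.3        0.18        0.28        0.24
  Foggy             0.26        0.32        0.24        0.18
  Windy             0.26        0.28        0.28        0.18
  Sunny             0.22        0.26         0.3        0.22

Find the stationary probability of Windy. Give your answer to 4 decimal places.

0.2737

Let the stationary distribution be π with π = πP and π_1 + π_2 + π_3 + π_4 = 1.
π_1 = 0.3·π_1 + 0.26·π_2 + 0.26·π_3 + 0.22·π_4
π_2 = 0.18·π_1 + 0.32·π_2 + 0.28·π_3 + 0.26·π_4
π_3 = 0.28·π_1 + 0.24·π_2 + 0.28·π_3 + 0.3·π_4
Solving with the normalization constraint gives π = (0.2623, 0.2601, 0.2737, 0.2039).
So the stationary probability of Windy is 0.2737.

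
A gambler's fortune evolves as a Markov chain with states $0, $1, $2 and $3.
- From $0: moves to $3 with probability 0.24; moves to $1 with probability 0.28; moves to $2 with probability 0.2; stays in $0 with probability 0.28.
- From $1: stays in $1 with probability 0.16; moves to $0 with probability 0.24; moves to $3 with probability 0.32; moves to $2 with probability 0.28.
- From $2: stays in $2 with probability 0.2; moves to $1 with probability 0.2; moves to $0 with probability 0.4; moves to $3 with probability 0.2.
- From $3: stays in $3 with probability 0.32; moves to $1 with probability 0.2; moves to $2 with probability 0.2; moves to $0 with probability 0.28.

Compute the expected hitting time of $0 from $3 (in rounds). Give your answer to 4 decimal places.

3.3540

Let t(s) be the expected number of rounds to first reach $0 from state s, with t($0) = 0. Conditioning on the first round:
t($1) = 1 + 0.16·t($1) + 0.28·t($2) + 0.32·t($3)
t($2) = 1 + 0.2·t($1) + 0.2·t($2) + 0.2·t($3)
t($3) = 1 + 0.2·t($1) + 0.2·t($2) + 0.32·t($3)
Solving: t($1) = 3.4520, t($2) = 2.9515, t($3) = 3.3540.
Expected rounds from $3 to $0: 3.3540.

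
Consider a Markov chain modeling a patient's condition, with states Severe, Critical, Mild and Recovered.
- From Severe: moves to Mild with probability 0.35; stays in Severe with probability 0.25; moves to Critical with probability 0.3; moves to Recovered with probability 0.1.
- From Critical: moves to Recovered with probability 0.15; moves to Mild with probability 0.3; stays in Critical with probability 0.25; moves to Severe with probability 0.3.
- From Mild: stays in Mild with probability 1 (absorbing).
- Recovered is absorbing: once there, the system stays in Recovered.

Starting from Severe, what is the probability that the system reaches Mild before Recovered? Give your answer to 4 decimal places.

0.7460

Let h(s) be the probability of absorption at Mild starting from transient state s. Then h(Mild) = 1 and h(Recovered) = 0. By first-step analysis:
h(Severe) = 0.25·h(Severe) + 0.3·h(Critical) + 0.35·1 + 0.1·0
h(Critical) = 0.3·h(Severe) + 0.25·h(Critical) + 0.3·1 + 0.15·0
Solving: h(Severe) = 0.7460, h(Critical) = 0.6984.
Starting from Severe, the probability is 0.7460.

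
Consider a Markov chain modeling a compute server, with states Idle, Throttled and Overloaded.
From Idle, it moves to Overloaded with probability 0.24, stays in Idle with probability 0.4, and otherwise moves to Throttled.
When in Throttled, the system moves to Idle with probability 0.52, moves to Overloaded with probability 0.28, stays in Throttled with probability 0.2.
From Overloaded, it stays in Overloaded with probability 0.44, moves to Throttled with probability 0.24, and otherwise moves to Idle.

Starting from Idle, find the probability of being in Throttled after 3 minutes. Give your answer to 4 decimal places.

0.2799

Propagate the distribution vector 3 minutes from Idle.
After 0 minutes: (1.0000, 0.0000, 0.0000)
After 1 minute: (0.4000, 0.3600, 0.2400)
After 2 minutes: (0.4240, 0.2736, 0.3024)
After 3 minutes: (0.4086, 0.2799, 0.3114)
P(in Throttled after 3 minutes) = 0.2799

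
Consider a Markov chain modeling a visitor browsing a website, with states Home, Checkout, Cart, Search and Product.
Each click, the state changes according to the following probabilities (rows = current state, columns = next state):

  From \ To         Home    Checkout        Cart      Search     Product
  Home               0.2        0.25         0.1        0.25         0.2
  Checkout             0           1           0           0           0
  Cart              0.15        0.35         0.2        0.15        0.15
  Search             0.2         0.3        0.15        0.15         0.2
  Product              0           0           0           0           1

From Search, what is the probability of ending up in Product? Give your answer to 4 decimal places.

0.3928

Let h(s) be the probability of absorption at Product starting from transient state s. Then h(Product) = 1 and h(Checkout) = 0. By first-step analysis:
h(Home) = 0.2·h(Home) + 0.25·0 + 0.1·h(Cart) + 0.25·h(Search) + 0.2·1
h(Cart) = 0.15·h(Home) + 0.35·0 + 0.2·h(Cart) + 0.15·h(Search) + 0.15·1
h(Search) = 0.2·h(Home) + 0.3·0 + 0.15·h(Cart) + 0.15·h(Search) + 0.2·1
Solving: h(Home) = 0.4151, h(Cart) = 0.3390, h(Search) = 0.3928.
Starting from Search, the probability is 0.3928.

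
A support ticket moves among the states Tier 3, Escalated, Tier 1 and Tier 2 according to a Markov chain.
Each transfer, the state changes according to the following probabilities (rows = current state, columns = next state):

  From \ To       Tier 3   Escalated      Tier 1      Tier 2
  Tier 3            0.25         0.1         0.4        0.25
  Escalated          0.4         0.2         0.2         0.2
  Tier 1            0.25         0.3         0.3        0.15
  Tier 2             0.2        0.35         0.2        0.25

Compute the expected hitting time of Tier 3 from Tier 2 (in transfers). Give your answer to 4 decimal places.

3.7030

Let t(s) be the expected number of transfers to first reach Tier 3 from state s, with t(Tier 3) = 0. Conditioning on the first transfer:
t(Escalated) = 1 + 0.2·t(Escalated) + 0.2·t(Tier 1) + 0.2·t(Tier 2)
t(Tier 1) = 1 + 0.3·t(Escalated) + 0.3·t(Tier 1) + 0.15·t(Tier 2)
t(Tier 2) = 1 + 0.35·t(Escalated) + 0.2·t(Tier 1) + 0.25·t(Tier 2)
Solving: t(Escalated) = 3.0590, t(Tier 1) = 3.5331, t(Tier 2) = 3.7030.
Expected transfers from Tier 2 to Tier 3: 3.7030.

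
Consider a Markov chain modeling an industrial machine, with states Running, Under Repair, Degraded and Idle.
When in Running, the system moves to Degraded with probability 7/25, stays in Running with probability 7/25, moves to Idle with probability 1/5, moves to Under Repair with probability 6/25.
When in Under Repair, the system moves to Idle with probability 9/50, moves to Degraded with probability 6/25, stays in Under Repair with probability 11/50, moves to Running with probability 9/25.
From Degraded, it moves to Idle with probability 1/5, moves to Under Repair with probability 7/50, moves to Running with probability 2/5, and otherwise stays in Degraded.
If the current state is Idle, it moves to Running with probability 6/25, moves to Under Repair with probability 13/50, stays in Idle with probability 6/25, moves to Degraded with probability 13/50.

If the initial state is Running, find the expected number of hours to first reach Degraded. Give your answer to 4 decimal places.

3.7543

Let t(s) be the expected number of hours to first reach Degraded from state s, with t(Degraded) = 0. Conditioning on the first hour:
t(Running) = 1 + 0.28·t(Running) + 0.24·t(Under Repair) + 0.2·t(Idle)
t(Under Repair) = 1 + 0.36·t(Running) + 0.22·t(Under Repair) + 0.18·t(Idle)
t(Idle) = 1 + 0.24·t(Running) + 0.26·t(Under Repair) + 0.24·t(Idle)
Solving: t(Running) = 3.7543, t(Under Repair) = 3.8999, t(Idle) = 3.8355.
Expected hours from Running to Degraded: 3.7543.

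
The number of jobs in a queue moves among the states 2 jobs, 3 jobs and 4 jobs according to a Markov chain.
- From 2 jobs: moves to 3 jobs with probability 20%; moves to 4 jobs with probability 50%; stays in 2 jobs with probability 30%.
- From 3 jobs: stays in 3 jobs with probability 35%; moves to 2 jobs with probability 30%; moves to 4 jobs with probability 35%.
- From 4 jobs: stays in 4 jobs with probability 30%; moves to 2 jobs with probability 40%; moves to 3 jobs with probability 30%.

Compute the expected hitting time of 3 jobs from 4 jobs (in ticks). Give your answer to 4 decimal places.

3.7931

Let t(s) be the expected number of ticks to first reach 3 jobs from state s, with t(3 jobs) = 0. Conditioning on the first tick:
t(2 jobs) = 1 + 0.3·t(2 jobs) + 0.5·t(4 jobs)
t(4 jobs) = 1 + 0.4·t(2 jobs) + 0.3·t(4 jobs)
Solving: t(2 jobs) = 4.1379, t(4 jobs) = 3.7931.
Expected ticks from 4 jobs to 3 jobs: 3.7931.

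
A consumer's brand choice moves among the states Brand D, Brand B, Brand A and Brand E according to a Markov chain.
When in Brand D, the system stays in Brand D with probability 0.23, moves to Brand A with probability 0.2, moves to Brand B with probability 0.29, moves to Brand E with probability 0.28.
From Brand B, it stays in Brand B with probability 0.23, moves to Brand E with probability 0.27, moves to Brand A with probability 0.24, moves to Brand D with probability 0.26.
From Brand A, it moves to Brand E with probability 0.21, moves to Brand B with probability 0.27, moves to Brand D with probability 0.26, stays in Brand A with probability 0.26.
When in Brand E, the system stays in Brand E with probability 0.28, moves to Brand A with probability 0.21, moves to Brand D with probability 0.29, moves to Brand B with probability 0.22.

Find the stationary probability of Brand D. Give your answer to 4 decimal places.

0.2600

Let the stationary distribution be π with π = πP and π_1 + π_2 + π_3 + π_4 = 1.
π_1 = 0.23·π_1 + 0.26·π_2 + 0.26·π_3 + 0.29·π_4
π_2 = 0.29·π_1 + 0.23·π_2 + 0.27·π_3 + 0.22·π_4
π_3 = 0.2·π_1 + 0.24·π_2 + 0.26·π_3 + 0.21·π_4
Solving with the normalization constraint gives π = (0.2600, 0.2520, 0.2263, 0.2616).
So the stationary probability of Brand D is 0.2600.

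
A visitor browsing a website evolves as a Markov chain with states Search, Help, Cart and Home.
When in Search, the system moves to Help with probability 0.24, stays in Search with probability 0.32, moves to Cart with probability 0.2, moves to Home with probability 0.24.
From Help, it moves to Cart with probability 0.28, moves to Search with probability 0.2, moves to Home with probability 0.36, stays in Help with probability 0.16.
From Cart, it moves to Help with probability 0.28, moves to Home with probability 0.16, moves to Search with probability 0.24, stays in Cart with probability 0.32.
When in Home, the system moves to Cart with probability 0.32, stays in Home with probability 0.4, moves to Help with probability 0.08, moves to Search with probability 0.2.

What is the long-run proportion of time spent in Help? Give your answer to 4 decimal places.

Let the stationary distribution be π with π = πP and π_1 + π_2 + π_3 + π_4 = 1.
π_1 = 0.32·π_1 + 0.2·π_2 + 0.24·π_3 + 0.2·π_4
π_2 = 0.24·π_1 + 0.16·π_2 + 0.28·π_3 + 0.08·π_4
π_3 = 0.2·π_1 + 0.28·π_2 + 0.32·π_3 + 0.32·π_4
Solving with the normalization constraint gives π = (0.2402, 0.1904, 0.2836, 0.2859).
So the stationary probability of Help is 0.1904.

0.1904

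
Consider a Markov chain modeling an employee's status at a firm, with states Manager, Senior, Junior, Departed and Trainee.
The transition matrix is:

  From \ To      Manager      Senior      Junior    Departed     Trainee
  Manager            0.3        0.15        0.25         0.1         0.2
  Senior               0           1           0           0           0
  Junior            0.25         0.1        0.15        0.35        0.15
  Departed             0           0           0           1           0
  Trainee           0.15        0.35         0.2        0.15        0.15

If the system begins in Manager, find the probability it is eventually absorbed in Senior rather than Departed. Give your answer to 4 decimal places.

Let h(s) be the probability of absorption at Senior starting from transient state s. Then h(Senior) = 1 and h(Departed) = 0. By first-step analysis:
h(Manager) = 0.3·h(Manager) + 0.15·1 + 0.25·h(Junior) + 0.1·0 + 0.2·h(Trainee)
h(Junior) = 0.25·h(Manager) + 0.1·1 + 0.15·h(Junior) + 0.35·0 + 0.15·h(Trainee)
h(Trainee) = 0.15·h(Manager) + 0.35·1 + 0.2·h(Junior) + 0.15·0 + 0.15·h(Trainee)
Solving: h(Manager) = 0.5166, h(Junior) = 0.3739, h(Trainee) = 0.5909.
Starting from Manager, the probability is 0.5166.

0.5166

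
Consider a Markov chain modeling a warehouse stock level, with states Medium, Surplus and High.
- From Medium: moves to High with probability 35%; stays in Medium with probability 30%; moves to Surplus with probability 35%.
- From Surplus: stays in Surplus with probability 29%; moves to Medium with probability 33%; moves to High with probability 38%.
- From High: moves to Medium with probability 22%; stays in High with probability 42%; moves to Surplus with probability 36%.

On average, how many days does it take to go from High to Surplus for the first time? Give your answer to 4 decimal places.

2.7964

Let t(s) be the expected number of days to first reach Surplus from state s, with t(Surplus) = 0. Conditioning on the first day:
t(Medium) = 1 + 0.3·t(Medium) + 0.35·t(High)
t(High) = 1 + 0.22·t(Medium) + 0.42·t(High)
Solving: t(Medium) = 2.8267, t(High) = 2.7964.
Expected days from High to Surplus: 2.7964.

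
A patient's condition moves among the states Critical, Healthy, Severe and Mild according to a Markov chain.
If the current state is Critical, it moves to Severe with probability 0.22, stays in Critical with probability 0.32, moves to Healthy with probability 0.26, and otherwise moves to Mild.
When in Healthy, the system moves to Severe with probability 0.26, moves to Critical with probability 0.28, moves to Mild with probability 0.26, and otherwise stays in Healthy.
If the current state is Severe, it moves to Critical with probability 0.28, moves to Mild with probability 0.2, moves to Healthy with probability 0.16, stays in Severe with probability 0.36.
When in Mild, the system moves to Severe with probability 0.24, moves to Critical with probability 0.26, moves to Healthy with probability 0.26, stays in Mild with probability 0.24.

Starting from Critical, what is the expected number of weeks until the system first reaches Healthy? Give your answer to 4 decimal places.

Let t(s) be the expected number of weeks to first reach Healthy from state s, with t(Healthy) = 0. Conditioning on the first week:
t(Critical) = 1 + 0.32·t(Critical) + 0.22·t(Severe) + 0.2·t(Mild)
t(Severe) = 1 + 0.28·t(Critical) + 0.36·t(Severe) + 0.2·t(Mild)
t(Mild) = 1 + 0.26·t(Critical) + 0.24·t(Severe) + 0.24·t(Mild)
Solving: t(Critical) = 4.2747, t(Severe) = 4.7718, t(Mild) = 4.2851.
Expected weeks from Critical to Healthy: 4.2747.

4.2747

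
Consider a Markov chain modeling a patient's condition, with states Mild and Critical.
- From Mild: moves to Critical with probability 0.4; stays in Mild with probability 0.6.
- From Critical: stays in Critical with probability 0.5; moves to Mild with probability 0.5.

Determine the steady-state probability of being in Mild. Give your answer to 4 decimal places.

0.5556

Let the stationary distribution be π with π = πP and π_1 + π_2 = 1.
π_1 = 0.6·π_1 + 0.5·π_2
Solving with the normalization constraint gives π = (0.5556, 0.4444).
So the stationary probability of Mild is 0.5556.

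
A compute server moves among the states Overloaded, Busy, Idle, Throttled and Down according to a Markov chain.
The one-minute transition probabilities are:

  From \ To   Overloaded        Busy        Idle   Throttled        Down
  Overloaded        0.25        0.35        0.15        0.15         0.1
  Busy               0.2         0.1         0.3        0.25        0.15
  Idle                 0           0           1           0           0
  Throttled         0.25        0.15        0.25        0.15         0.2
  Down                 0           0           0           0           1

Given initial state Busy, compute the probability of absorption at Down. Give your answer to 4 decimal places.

0.3680

Let h(s) be the probability of absorption at Down starting from transient state s. Then h(Down) = 1 and h(Idle) = 0. By first-step analysis:
h(Overloaded) = 0.25·h(Overloaded) + 0.35·h(Busy) + 0.15·0 + 0.15·h(Throttled) + 0.1·1
h(Busy) = 0.2·h(Overloaded) + 0.1·h(Busy) + 0.3·0 + 0.25·h(Throttled) + 0.15·1
h(Throttled) = 0.25·h(Overloaded) + 0.15·h(Busy) + 0.25·0 + 0.15·h(Throttled) + 0.2·1
Solving: h(Overloaded) = 0.3879, h(Busy) = 0.3680, h(Throttled) = 0.4143.
Starting from Busy, the probability is 0.3680.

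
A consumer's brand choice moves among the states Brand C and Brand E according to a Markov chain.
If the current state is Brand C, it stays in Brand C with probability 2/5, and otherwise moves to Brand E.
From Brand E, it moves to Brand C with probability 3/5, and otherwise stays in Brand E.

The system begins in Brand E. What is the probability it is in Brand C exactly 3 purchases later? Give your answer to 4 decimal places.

Propagate the distribution vector 3 purchases from Brand E.
After 0 purchases: (0.0000, 1.0000)
After 1 purchase: (0.6000, 0.4000)
After 2 purchases: (0.4800, 0.5200)
After 3 purchases: (0.5040, 0.4960)
P(in Brand C after 3 purchases) = 0.5040

0.5040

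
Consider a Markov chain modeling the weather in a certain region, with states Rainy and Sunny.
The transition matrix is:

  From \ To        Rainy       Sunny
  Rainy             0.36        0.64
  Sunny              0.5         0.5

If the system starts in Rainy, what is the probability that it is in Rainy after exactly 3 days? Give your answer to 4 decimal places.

0.4371

Propagate the distribution vector 3 days from Rainy.
After 0 days: (1.0000, 0.0000)
After 1 day: (0.3600, 0.6400)
After 2 days: (0.4496, 0.5504)
After 3 days: (0.4371, 0.5629)
P(in Rainy after 3 days) = 0.4371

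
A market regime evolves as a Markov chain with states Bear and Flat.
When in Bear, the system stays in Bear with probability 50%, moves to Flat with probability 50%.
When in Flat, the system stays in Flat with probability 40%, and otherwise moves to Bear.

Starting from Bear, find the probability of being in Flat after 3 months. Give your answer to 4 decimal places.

0.4550

Propagate the distribution vector 3 months from Bear.
After 0 months: (1.0000, 0.0000)
After 1 month: (0.5000, 0.5000)
After 2 months: (0.5500, 0.4500)
After 3 months: (0.5450, 0.4550)
P(in Flat after 3 months) = 0.4550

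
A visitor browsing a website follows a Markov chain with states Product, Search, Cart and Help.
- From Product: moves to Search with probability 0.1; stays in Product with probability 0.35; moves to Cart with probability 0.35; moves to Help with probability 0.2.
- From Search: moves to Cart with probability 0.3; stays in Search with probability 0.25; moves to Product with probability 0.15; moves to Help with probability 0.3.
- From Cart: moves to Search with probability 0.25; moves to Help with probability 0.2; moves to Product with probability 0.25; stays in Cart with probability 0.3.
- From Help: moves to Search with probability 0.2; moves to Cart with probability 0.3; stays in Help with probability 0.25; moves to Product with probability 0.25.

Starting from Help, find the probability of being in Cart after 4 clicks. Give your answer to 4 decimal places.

Propagate the distribution vector 4 clicks from Help.
After 0 clicks: (0.0000, 0.0000, 0.0000, 1.0000)
After 1 click: (0.2500, 0.2000, 0.3000, 0.2500)
After 2 clicks: (0.2550, 0.2000, 0.3125, 0.2325)
After 3 clicks: (0.2555, 0.2001, 0.3128, 0.2316)
After 4 clicks: (0.2555, 0.2001, 0.3128, 0.2316)
P(in Cart after 4 clicks) = 0.3128

0.3128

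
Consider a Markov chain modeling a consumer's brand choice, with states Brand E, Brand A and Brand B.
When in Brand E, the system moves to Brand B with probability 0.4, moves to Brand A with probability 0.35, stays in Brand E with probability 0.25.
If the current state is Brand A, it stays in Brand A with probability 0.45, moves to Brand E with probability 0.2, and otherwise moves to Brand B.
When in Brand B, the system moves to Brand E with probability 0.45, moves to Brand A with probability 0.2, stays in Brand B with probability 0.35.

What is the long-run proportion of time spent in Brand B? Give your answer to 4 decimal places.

Let the stationary distribution be π with π = πP and π_1 + π_2 + π_3 = 1.
π_1 = 0.25·π_1 + 0.2·π_2 + 0.45·π_3
π_2 = 0.35·π_1 + 0.45·π_2 + 0.2·π_3
Solving with the normalization constraint gives π = (0.3067, 0.3280, 0.3653).
So the stationary probability of Brand B is 0.3653.

0.3653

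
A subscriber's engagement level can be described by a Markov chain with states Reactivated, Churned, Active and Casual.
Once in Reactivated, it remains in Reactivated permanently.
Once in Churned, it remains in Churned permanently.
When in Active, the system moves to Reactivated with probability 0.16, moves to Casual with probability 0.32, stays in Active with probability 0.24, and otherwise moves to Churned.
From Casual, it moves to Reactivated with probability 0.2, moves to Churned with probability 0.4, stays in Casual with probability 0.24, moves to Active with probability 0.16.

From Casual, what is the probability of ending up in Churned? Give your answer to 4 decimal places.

0.6626

Let h(s) be the probability of absorption at Churned starting from transient state s. Then h(Churned) = 1 and h(Reactivated) = 0. By first-step analysis:
h(Active) = 0.16·0 + 0.28·1 + 0.24·h(Active) + 0.32·h(Casual)
h(Casual) = 0.2·0 + 0.4·1 + 0.16·h(Active) + 0.24·h(Casual)
Solving: h(Active) = 0.6474, h(Casual) = 0.6626.
Starting from Casual, the probability is 0.6626.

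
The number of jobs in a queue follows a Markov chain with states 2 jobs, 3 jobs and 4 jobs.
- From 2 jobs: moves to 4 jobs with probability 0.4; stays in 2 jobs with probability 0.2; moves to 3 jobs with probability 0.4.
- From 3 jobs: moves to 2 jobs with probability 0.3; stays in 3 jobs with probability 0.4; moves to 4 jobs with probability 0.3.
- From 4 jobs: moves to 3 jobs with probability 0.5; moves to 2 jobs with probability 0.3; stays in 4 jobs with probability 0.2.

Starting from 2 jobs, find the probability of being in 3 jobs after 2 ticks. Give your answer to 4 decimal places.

Sum over the intermediate state after 1 tick:
P = P(2 jobs→2 jobs)·P(2 jobs→3 jobs) + P(2 jobs→3 jobs)·P(3 jobs→3 jobs) + P(2 jobs→4 jobs)·P(4 jobs→3 jobs)
  = 0.2×0.4 + 0.4×0.4 + 0.4×0.5
  = 0.0800 + 0.1600 + 0.2000 = 0.4400

0.4400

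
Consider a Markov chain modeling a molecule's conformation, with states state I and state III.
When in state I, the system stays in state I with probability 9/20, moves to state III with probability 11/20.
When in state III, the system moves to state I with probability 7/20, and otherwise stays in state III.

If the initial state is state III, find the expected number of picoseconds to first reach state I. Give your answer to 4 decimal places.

Let t(s) be the expected number of picoseconds to first reach state I from state s, with t(state I) = 0. Conditioning on the first picosecond:
t(state III) = 1 + 0.65·t(state III)
Solving: t(state III) = 2.8571.
Expected picoseconds from state III to state I: 2.8571.

2.8571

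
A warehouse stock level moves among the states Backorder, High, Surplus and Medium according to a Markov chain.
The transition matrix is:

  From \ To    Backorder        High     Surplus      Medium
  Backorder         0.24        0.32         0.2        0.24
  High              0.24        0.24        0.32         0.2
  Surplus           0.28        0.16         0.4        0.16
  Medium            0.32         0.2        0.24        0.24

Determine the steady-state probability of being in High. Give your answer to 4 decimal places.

Let the stationary distribution be π with π = πP and π_1 + π_2 + π_3 + π_4 = 1.
π_1 = 0.24·π_1 + 0.24·π_2 + 0.28·π_3 + 0.32·π_4
π_2 = 0.32·π_1 + 0.24·π_2 + 0.16·π_3 + 0.2·π_4
π_3 = 0.2·π_1 + 0.32·π_2 + 0.4·π_3 + 0.24·π_4
Solving with the normalization constraint gives π = (0.2684, 0.2296, 0.2948, 0.2072).
So the stationary probability of High is 0.2296.

0.2296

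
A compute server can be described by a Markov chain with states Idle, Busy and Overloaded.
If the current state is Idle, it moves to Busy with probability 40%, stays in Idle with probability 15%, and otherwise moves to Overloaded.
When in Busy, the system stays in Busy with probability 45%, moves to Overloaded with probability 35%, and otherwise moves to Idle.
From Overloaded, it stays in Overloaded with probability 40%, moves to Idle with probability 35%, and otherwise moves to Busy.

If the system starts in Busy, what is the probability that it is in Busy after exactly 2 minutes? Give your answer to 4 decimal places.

Sum over the intermediate state after 1 minute:
P = P(Busy→Idle)·P(Idle→Busy) + P(Busy→Busy)·P(Busy→Busy) + P(Busy→Overloaded)·P(Overloaded→Busy)
  = 0.2×0.4 + 0.45×0.45 + 0.35×0.25
  = 0.0800 + 0.2025 + 0.0875 = 0.3700

0.3700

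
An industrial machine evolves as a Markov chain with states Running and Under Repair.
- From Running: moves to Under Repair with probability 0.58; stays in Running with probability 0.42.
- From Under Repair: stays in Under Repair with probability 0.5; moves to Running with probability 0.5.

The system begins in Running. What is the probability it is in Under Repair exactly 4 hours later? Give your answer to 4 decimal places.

0.5370

Propagate the distribution vector 4 hours from Running.
After 0 hours: (1.0000, 0.0000)
After 1 hour: (0.4200, 0.5800)
After 2 hours: (0.4664, 0.5336)
After 3 hours: (0.4627, 0.5373)
After 4 hours: (0.4630, 0.5370)
P(in Under Repair after 4 hours) = 0.5370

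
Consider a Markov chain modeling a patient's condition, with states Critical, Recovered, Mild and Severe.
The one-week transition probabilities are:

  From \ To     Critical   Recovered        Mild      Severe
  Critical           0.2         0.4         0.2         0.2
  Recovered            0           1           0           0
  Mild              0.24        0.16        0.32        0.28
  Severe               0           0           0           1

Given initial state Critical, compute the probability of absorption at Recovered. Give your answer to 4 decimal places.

0.6129

Let h(s) be the probability of absorption at Recovered starting from transient state s. Then h(Recovered) = 1 and h(Severe) = 0. By first-step analysis:
h(Critical) = 0.2·h(Critical) + 0.4·1 + 0.2·h(Mild) + 0.2·0
h(Mild) = 0.24·h(Critical) + 0.16·1 + 0.32·h(Mild) + 0.28·0
Solving: h(Critical) = 0.6129, h(Mild) = 0.4516.
Starting from Critical, the probability is 0.6129.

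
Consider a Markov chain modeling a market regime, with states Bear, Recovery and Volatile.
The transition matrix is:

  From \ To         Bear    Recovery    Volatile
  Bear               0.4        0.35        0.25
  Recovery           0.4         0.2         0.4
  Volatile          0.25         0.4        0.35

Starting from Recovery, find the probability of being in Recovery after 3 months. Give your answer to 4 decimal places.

0.3150

Propagate the distribution vector 3 months from Recovery.
After 0 months: (0.0000, 1.0000, 0.0000)
After 1 month: (0.4000, 0.2000, 0.4000)
After 2 months: (0.3400, 0.3400, 0.3200)
After 3 months: (0.3520, 0.3150, 0.3330)
P(in Recovery after 3 months) = 0.3150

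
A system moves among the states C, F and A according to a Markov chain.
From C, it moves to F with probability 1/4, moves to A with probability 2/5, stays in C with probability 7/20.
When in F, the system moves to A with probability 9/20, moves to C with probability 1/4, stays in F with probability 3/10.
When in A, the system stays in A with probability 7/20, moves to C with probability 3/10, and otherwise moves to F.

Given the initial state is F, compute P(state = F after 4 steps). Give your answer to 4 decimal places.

Propagate the distribution vector 4 steps from F.
After 0 steps: (0.0000, 1.0000, 0.0000)
After 1 step: (0.2500, 0.3000, 0.4500)
After 2 steps: (0.2975, 0.3100, 0.3925)
After 3 steps: (0.2994, 0.3048, 0.3959)
After 4 steps: (0.2997, 0.3048, 0.3954)
P(in F after 4 steps) = 0.3048

0.3048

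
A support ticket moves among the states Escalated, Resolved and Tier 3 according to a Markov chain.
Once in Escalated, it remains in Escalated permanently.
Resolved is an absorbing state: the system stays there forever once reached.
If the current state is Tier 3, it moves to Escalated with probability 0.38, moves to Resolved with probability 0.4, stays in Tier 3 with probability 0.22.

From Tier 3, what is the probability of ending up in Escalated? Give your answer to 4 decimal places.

Let h(s) be the probability of absorption at Escalated starting from transient state s. Then h(Escalated) = 1 and h(Resolved) = 0. By first-step analysis:
h(Tier 3) = 0.38·1 + 0.4·0 + 0.22·h(Tier 3)
Solving: h(Tier 3) = 0.4872.
Starting from Tier 3, the probability is 0.4872.

0.4872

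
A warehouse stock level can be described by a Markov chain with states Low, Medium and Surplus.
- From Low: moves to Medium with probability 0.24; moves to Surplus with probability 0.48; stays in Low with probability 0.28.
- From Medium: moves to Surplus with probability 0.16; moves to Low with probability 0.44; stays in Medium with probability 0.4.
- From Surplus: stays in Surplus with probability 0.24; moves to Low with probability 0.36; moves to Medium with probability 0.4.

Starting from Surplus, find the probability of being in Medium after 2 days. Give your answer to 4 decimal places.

0.3424

Sum over the intermediate state after 1 day:
P = P(Surplus→Low)·P(Low→Medium) + P(Surplus→Medium)·P(Medium→Medium) + P(Surplus→Surplus)·P(Surplus→Medium)
  = 0.36×0.24 + 0.4×0.4 + 0.24×0.4
  = 0.0864 + 0.1600 + 0.0960 = 0.3424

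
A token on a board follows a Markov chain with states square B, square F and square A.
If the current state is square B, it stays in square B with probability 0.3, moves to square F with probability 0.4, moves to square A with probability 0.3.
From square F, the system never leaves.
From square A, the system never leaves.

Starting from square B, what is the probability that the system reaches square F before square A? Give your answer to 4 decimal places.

Let h(s) be the probability of absorption at square F starting from transient state s. Then h(square F) = 1 and h(square A) = 0. By first-step analysis:
h(square B) = 0.3·h(square B) + 0.4·1 + 0.3·0
Solving: h(square B) = 0.5714.
Starting from square B, the probability is 0.5714.

0.5714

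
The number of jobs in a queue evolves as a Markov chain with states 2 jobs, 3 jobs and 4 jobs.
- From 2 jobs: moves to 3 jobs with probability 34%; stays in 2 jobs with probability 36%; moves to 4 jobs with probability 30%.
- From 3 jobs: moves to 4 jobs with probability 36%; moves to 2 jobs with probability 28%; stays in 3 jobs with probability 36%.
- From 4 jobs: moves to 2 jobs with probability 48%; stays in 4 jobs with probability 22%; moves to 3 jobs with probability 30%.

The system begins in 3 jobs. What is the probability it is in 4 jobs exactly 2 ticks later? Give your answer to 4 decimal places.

0.2928

Sum over the intermediate state after 1 tick:
P = P(3 jobs→2 jobs)·P(2 jobs→4 jobs) + P(3 jobs→3 jobs)·P(3 jobs→4 jobs) + P(3 jobs→4 jobs)·P(4 jobs→4 jobs)
  = 0.28×0.3 + 0.36×0.36 + 0.36×0.22
  = 0.0840 + 0.1296 + 0.0792 = 0.2928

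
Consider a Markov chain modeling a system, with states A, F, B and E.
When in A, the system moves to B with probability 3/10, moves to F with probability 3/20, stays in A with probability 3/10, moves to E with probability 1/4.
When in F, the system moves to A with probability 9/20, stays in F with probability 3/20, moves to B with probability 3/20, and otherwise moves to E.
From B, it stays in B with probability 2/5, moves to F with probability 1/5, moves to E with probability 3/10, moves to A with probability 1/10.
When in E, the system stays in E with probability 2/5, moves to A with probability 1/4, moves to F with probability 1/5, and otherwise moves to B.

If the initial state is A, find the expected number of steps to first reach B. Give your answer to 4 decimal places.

Let t(s) be the expected number of steps to first reach B from state s, with t(B) = 0. Conditioning on the first step:
t(A) = 1 + 0.3·t(A) + 0.15·t(F) + 0.25·t(E)
t(F) = 1 + 0.45·t(A) + 0.15·t(F) + 0.25·t(E)
t(E) = 1 + 0.25·t(A) + 0.2·t(F) + 0.4·t(E)
Solving: t(A) = 4.3257, t(F) = 4.9746, t(E) = 5.1272.
Expected steps from A to B: 4.3257.

4.3257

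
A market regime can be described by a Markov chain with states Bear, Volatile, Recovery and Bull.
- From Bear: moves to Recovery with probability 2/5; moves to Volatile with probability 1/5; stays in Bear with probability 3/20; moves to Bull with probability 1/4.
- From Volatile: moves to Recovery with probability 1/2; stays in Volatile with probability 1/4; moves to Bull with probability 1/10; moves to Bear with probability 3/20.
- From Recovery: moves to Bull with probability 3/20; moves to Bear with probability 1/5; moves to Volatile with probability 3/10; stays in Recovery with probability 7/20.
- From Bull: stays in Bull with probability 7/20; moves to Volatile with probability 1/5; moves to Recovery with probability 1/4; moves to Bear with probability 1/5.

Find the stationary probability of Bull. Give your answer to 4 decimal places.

Let the stationary distribution be π with π = πP and π_1 + π_2 + π_3 + π_4 = 1.
π_1 = 0.15·π_1 + 0.15·π_2 + 0.2·π_3 + 0.2·π_4
π_2 = 0.2·π_1 + 0.25·π_2 + 0.3·π_3 + 0.2·π_4
π_3 = 0.4·π_1 + 0.5·π_2 + 0.35·π_3 + 0.25·π_4
Solving with the normalization constraint gives π = (0.1786, 0.2502, 0.3770, 0.1942).
So the stationary probability of Bull is 0.1942.

0.1942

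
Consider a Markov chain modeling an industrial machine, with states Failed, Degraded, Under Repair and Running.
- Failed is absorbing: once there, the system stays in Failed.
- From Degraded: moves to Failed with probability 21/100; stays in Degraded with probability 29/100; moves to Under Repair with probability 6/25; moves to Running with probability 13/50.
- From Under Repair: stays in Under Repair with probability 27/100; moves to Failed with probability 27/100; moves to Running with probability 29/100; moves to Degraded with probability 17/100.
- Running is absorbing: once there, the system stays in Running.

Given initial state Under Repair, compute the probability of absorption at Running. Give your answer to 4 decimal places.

Let h(s) be the probability of absorption at Running starting from transient state s. Then h(Running) = 1 and h(Failed) = 0. By first-step analysis:
h(Degraded) = 0.21·0 + 0.29·h(Degraded) + 0.24·h(Under Repair) + 0.26·1
h(Under Repair) = 0.27·0 + 0.17·h(Degraded) + 0.27·h(Under Repair) + 0.29·1
Solving: h(Degraded) = 0.5432, h(Under Repair) = 0.5238.
Starting from Under Repair, the probability is 0.5238.

0.5238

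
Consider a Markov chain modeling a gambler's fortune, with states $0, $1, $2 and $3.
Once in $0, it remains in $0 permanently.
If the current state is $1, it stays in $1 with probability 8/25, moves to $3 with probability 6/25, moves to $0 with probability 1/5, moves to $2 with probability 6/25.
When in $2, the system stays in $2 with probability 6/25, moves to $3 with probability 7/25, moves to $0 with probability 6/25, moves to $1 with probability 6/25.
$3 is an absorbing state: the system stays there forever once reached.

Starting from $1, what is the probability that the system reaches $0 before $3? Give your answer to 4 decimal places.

0.4564

Let h(s) be the probability of absorption at $0 starting from transient state s. Then h($0) = 1 and h($3) = 0. By first-step analysis:
h($1) = 0.2·1 + 0.32·h($1) + 0.24·h($2) + 0.24·0
h($2) = 0.24·1 + 0.24·h($1) + 0.24·h($2) + 0.28·0
Solving: h($1) = 0.4564, h($2) = 0.4599.
Starting from $1, the probability is 0.4564.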